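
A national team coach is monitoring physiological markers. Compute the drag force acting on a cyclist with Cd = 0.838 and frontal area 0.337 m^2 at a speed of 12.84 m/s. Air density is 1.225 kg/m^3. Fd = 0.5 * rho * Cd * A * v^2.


Step 1: v^2 = 164.8656
Step 2: Fd = 0.5 * 1.225 * 0.838 * 0.337 * 164.8656
= 28.517 N

28.517 N


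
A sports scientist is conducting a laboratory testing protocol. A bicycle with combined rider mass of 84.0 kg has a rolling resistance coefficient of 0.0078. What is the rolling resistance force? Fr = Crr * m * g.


Fr = 0.0078 * 84.0 * 9.81
= 0.6552 * 9.81
= 6.428 N

6.428 N


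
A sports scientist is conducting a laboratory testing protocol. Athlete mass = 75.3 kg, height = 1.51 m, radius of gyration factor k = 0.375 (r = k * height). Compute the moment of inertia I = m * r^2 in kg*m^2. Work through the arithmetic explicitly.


r = k * height = 0.375 * 1.51 = 0.56625 m
r^2 = 0.56625^2 = 0.320639
I = 75.3 * 0.320639 = 24.144 kg*m^2

24.144 kg*m^2


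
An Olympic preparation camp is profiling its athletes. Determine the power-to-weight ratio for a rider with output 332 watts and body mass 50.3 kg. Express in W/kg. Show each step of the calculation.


P/W = 332 / 50.3 = 6.6 W/kg

6.6 W/kg


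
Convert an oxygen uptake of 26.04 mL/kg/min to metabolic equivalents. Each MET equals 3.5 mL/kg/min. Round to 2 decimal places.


One MET = 3.5 mL/kg/min
Number of METs = 26.04 / 3.5
= 7.44 METs

7.44 METs


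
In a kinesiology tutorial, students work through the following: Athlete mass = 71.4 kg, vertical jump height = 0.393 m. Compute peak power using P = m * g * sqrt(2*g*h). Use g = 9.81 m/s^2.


sqrt(2 * 9.81 * 0.393) = sqrt(7.71066) = 2.776808 m/s
P = 71.4 * 9.81 * 2.776808
= 1944.97 W

1944.97 W


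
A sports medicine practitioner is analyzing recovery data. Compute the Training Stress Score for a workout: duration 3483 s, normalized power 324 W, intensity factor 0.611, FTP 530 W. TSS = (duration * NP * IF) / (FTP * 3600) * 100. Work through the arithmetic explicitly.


Product = 3483 * 324 * 0.611 = 689508.612
Base = 530 * 3600 = 1908000
TSS = 689508.612 / 1908000 * 100 = 36.14

36.14 TSS


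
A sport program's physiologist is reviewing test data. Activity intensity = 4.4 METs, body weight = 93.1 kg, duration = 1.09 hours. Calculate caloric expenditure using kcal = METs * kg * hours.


kcal = 4.4 * 93.1 * 1.09
= 409.64 * 1.09
= 446.51 kcal

446.51 kcal


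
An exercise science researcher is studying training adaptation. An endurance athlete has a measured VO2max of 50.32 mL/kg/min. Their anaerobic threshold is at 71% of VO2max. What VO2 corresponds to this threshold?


Anaerobic threshold VO2 = VO2max * 71%
= 50.32 * 0.71
= 35.73 mL/kg/min

35.73 mL/kg/min


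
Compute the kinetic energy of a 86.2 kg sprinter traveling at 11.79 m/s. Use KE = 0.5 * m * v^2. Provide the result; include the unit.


Velocity squared = 139.0041
KE = 0.5 * 86.2 * 139.0041 = 5991.08 J

5991.08 J


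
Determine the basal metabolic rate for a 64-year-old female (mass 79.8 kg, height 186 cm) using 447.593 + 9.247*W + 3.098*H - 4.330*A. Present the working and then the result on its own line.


BMR = 447.593 + 9.247*79.8 + 3.098*186 - 4.330*64
= 1484.61 kcal/day

1484.61 kcal/day


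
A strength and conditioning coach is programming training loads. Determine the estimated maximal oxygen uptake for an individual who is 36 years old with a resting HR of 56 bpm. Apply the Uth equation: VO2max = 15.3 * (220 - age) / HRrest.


HRmax = 220 - 36 = 184
VO2max = 15.3 * (184 / 56)
= 15.3 * 3.2857
= 50.27 mL/kg/min

50.27 mL/kg/min


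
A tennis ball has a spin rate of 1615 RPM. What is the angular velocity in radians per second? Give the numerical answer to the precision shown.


Convert RPM to rad/s: multiply by 2*pi and divide by 60
omega = 1615 * 2 * pi / 60
= 169.122 rad/s

169.122 rad/s


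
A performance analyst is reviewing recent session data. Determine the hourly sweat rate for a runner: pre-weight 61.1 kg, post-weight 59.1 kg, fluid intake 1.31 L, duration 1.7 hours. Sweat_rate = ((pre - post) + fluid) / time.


Mass lost = 61.1 - 59.1 = 2.0 kg
Add fluid consumed: 2.0 + 1.31 = 3.31 L total sweat
Sweat rate = 3.31 / 1.7 = 1.947 L/h

1.947 L/h


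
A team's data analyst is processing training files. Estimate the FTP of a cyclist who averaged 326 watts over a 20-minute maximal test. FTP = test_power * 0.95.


FTP = 326 * 0.95 = 309.7 W

309.7 W


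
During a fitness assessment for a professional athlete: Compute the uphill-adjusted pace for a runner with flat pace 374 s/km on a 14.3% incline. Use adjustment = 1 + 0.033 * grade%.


Adjustment factor = 1 + 0.033 * 14.3 = 1.4719
Grade-adjusted pace = 374 * 1.4719 = 550.49 s/km

550.49 s/km


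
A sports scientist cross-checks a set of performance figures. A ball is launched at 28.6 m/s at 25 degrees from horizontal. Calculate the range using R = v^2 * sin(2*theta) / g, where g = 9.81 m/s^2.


sin(2 * 25) = sin(50) = 0.766044
v^2 = 28.6^2 = 817.96
R = 817.96 * 0.766044 / 9.81
= 63.873 m

63.873 m


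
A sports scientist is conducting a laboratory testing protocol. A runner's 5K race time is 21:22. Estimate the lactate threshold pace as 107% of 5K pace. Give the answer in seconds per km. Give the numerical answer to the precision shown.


Total race time = 21*60 + 22 = 1282 seconds
5K pace = 1282 / 5 = 256.4 sec/km
LT pace = 256.4 * 1.07 = 274.35 sec/km

274.35 s/km


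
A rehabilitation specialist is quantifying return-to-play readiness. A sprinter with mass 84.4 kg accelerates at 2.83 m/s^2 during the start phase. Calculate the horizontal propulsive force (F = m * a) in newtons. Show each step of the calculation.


F = m * a
= 84.4 * 2.83
= 238.85 N

238.85 N


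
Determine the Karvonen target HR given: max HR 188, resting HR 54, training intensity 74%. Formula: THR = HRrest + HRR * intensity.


HRR = HRmax - HRrest = 188 - 54 = 134
THR = 54 + 134 * 0.74
= 153.16 bpm

153.16 bpm


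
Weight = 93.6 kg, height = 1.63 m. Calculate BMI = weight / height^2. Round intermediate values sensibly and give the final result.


height^2 = 1.63^2 = 2.6569
BMI = 93.6 / 2.6569 = 35.23 kg/m^2

35.23 kg/m^2


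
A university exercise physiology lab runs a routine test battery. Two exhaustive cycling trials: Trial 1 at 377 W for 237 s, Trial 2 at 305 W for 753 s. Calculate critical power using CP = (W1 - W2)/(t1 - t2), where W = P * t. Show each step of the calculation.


W1 = 377 * 237 = 89349 J
W2 = 305 * 753 = 229665 J
CP = (89349 - 229665) / (237 - 753)
= -140316 / -516
= 271.93 W

271.93 W


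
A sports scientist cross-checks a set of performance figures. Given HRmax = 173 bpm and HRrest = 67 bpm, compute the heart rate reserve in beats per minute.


Heart rate reserve = maximum HR minus resting HR
HRR = 173 - 67 = 106 bpm

106 bpm


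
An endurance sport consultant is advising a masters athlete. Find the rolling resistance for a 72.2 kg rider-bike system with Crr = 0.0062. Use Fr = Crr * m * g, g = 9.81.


m * g = 72.2 * 9.81 = 708.282 N
Fr = 0.0062 * 708.282 = 4.391 N

4.391 N


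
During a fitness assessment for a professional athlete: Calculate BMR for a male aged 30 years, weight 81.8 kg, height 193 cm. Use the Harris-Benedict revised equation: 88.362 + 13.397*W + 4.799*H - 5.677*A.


Substituting values:
W term = 13.397 * 81.8 = 1095.8746
H term = 4.799 * 193 = 926.207
A term = 5.677 * 30 = 170.31
BMR = 1940.13 kcal/day

1940.13 kcal/day


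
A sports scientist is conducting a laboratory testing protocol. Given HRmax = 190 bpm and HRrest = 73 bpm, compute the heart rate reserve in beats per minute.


Heart rate reserve = maximum HR minus resting HR
HRR = 190 - 73 = 117 bpm

117 bpm


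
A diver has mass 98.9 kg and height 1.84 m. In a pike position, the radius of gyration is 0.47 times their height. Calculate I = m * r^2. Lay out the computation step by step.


r = 0.47 * 1.84 = 0.8648 m
I = m * r^2 = 98.9 * 0.747879 = 73.965 kg*m^2

73.965 kg*m^2


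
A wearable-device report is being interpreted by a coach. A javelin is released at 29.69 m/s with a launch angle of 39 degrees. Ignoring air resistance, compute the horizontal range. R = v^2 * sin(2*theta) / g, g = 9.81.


Launch speed squared = 881.4961
sin(2 * 39 deg) = 0.978148
Range = 881.4961 * 0.978148 / 9.81
= 87.893 m

87.893 m


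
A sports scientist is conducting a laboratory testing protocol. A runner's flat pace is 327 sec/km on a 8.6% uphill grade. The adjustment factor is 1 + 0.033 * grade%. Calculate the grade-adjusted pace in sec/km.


Factor = 1 + 0.033 * 8.6 = 1.2838
Adjusted pace = 327 * 1.2838
= 419.8 sec/km

419.8 s/km


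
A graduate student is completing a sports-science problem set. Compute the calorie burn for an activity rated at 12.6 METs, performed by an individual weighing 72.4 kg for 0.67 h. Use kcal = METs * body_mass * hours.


Product of METs and mass = 12.6 * 72.4 = 912.24
Total kcal = 912.24 * 0.67 = 611.2 kcal

611.2 kcal


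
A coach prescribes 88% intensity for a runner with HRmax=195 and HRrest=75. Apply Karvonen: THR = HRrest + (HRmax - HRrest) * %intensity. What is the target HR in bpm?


Heart rate reserve = 195 - 75 = 120
Intensity fraction = 88 / 100 = 0.88
THR = 75 + 120 * 0.88 = 180.6 bpm

180.6 bpm


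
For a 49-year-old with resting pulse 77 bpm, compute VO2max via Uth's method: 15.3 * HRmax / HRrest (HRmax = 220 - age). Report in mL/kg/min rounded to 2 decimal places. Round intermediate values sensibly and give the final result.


Step 1: HRmax = 220 - 49 = 171 bpm
Step 2: Ratio = 171 / 77 = 2.2208
Step 3: VO2max = 15.3 * 2.2208 = 33.98 mL/kg/min

33.98 mL/kg/min


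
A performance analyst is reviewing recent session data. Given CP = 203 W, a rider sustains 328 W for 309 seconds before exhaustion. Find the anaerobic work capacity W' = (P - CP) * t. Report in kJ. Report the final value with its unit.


Excess power = 328 - 203 = 125 W
Work above CP = 125 * 309 = 38625 J
W' = 38.625 kJ

38.625 kJ


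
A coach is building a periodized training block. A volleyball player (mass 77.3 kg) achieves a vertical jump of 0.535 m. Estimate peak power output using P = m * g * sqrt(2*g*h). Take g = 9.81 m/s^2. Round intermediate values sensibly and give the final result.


2 * g * h = 2 * 9.81 * 0.535 = 10.4967
sqrt(10.4967) = 3.239861 m/s
P = 77.3 * 9.81 * 3.239861 = 2456.83 W

2456.83 W


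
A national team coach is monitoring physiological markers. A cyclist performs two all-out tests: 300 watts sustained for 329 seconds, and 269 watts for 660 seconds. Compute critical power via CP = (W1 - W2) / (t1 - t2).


W1 = P1 * t1 = 300 * 329 = 98700 J
W2 = P2 * t2 = 269 * 660 = 177540 J
CP = (98700 - 177540) / (329 - 660)
= 238.19 W

238.19 W


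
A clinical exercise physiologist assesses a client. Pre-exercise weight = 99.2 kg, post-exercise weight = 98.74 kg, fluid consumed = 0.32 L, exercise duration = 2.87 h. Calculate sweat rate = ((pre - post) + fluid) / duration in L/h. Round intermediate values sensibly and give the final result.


Weight loss = 99.2 - 98.74 = 0.46 kg (approx L)
Total sweat = 0.46 + 0.32 = 0.78 L
Sweat rate = 0.78 / 2.87 = 0.272 L/h

0.272 L/h


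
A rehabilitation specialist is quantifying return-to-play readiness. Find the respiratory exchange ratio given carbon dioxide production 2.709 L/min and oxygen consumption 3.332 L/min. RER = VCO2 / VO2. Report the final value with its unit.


VCO2 = 2.709 L/min
VO2 = 3.332 L/min
RER = 2.709 / 3.332 = 0.813

0.813


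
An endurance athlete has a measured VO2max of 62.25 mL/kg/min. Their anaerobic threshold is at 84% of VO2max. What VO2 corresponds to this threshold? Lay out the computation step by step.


Anaerobic threshold VO2 = VO2max * 84%
= 62.25 * 0.84
= 52.29 mL/kg/min

52.29 mL/kg/min


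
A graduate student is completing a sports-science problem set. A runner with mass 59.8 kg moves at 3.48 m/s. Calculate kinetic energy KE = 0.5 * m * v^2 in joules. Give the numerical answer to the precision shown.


v^2 = 3.48^2 = 12.1104
KE = 0.5 * 59.8 * 12.1104
= 362.1 J

362.1 J


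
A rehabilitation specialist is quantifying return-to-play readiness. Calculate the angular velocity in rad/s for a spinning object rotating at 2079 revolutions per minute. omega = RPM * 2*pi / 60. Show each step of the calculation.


omega = RPM * 2*pi / 60
= 2079 * 6.28318531 / 60
= 217.712 rad/s

217.712 rad/s


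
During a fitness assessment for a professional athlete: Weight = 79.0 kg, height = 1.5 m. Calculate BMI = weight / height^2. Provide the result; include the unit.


height^2 = 1.5^2 = 2.25
BMI = 79.0 / 2.25 = 35.11 kg/m^2

35.11 kg/m^2


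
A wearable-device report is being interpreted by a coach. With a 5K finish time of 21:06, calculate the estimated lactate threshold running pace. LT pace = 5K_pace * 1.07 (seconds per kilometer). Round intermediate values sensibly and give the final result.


Race duration = 1266 s for 5 km
Average pace = 1266 / 5 = 253.2 s/km
LT pace = 253.2 * 1.07
= 270.92 s/km

270.92 s/km


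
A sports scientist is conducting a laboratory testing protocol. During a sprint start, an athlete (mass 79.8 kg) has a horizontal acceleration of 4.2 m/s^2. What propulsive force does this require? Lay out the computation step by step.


Propulsive force = mass * acceleration
= 79.8 kg * 4.2 m/s^2
= 335.16 N

335.16 N


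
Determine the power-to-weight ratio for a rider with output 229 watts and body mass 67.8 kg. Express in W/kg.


P/W = 229 / 67.8 = 3.378 W/kg

3.378 W/kg


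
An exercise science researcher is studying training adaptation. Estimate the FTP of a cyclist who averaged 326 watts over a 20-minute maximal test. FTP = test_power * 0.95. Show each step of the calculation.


FTP = 326 * 0.95 = 309.7 W

309.7 W


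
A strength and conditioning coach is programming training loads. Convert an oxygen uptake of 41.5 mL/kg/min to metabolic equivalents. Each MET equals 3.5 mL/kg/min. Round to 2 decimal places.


One MET = 3.5 mL/kg/min
Number of METs = 41.5 / 3.5
= 11.86 METs

11.86 METs


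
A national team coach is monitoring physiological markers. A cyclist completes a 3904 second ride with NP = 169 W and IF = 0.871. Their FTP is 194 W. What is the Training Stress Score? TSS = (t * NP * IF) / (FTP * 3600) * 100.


t * NP * IF = 3904 * 169 * 0.871 = 574664.896
FTP * 3600 = 698400
TSS = (574664.896 / 698400) * 100 = 82.28

82.28 TSS


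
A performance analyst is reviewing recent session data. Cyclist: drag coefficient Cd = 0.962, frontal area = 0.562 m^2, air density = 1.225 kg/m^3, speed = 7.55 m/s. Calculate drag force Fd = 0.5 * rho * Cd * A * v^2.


v^2 = 7.55^2 = 57.0025
Fd = 0.5 * 1.225 * 0.962 * 0.562 * 57.0025
= 18.876 N

18.876 N


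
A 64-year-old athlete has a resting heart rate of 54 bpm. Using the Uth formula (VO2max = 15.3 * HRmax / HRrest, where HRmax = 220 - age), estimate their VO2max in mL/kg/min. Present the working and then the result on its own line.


HRmax = 220 - 64 = 156 bpm
Ratio = HRmax / HRrest = 156 / 54 = 2.8889
VO2max = 15.3 * 2.8889 = 44.2 mL/kg/min

44.2 mL/kg/min


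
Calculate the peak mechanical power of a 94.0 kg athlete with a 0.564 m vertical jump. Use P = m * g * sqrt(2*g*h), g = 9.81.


First, sqrt(2gh) = sqrt(2 * 9.81 * 0.564)
= sqrt(11.06568) = 3.326512 m/s
Power = 94.0 * 9.81 * 3.326512 = 3067.51 W

3067.51 W


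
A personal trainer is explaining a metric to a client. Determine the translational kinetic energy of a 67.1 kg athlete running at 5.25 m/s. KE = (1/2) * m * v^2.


KE = 0.5 * m * v^2
= 0.5 * 67.1 * 5.25^2
= 0.5 * 67.1 * 27.5625
= 924.72 J

924.72 J


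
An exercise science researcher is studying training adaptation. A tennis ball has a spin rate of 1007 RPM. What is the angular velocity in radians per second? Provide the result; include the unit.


Convert RPM to rad/s: multiply by 2*pi and divide by 60
omega = 1007 * 2 * pi / 60
= 105.453 rad/s

105.453 rad/s


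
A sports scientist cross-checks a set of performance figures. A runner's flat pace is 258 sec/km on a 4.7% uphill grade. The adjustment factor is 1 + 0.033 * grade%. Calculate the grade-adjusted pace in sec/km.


Factor = 1 + 0.033 * 4.7 = 1.1551
Adjusted pace = 258 * 1.1551
= 298.02 sec/km

298.02 s/km


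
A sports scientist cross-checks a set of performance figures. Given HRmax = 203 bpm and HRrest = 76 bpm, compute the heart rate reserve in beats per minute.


Heart rate reserve = maximum HR minus resting HR
HRR = 203 - 76 = 127 bpm

127 bpm


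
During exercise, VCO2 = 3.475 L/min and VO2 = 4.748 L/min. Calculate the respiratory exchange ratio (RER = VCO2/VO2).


RER = VCO2 / VO2
= 3.475 / 4.748
= 0.7319

0.7319


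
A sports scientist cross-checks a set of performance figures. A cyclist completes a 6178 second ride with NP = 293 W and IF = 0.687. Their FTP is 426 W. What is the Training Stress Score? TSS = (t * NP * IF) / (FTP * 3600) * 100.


t * NP * IF = 6178 * 293 * 0.687 = 1243575.798
FTP * 3600 = 1533600
TSS = (1243575.798 / 1533600) * 100 = 81.09

81.09 TSS


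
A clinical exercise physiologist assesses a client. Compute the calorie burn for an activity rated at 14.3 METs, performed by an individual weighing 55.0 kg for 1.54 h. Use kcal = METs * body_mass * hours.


Product of METs and mass = 14.3 * 55.0 = 786.5
Total kcal = 786.5 * 1.54 = 1211.21 kcal

1211.21 kcal


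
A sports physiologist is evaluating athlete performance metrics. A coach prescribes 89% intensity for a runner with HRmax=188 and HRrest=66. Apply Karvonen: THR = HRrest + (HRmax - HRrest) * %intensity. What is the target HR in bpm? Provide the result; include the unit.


Heart rate reserve = 188 - 66 = 122
Intensity fraction = 89 / 100 = 0.89
THR = 66 + 122 * 0.89 = 174.58 bpm

174.58 bpm


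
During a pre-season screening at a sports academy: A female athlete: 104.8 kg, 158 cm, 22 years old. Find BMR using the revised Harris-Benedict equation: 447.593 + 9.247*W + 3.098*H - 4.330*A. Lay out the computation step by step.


Intercept = 447.593
Weight contribution = 9.247 * 104.8 = 969.0856
Height contribution = 3.098 * 158 = 489.484
Age contribution = 4.33 * 22 = 95.26
BMR = 447.593 + 969.0856 + 489.484 - 95.26
= 1810.9 kcal/day

1810.9 kcal/day


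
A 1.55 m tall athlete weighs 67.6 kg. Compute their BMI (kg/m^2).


height^2 = 2.4025 m^2
BMI = 67.6 / 2.4025 = 28.14 kg/m^2

28.14 kg/m^2


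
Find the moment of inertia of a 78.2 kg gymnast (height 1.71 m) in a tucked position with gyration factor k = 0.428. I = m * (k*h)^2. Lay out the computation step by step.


Radius of gyration = 0.428 * 1.71 = 0.73188 m
I = 78.2 * 0.73188^2
= 78.2 * 0.535648
= 41.888 kg*m^2

41.888 kg*m^2


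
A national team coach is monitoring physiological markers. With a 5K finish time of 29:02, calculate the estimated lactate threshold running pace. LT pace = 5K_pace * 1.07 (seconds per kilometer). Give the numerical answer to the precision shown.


Race duration = 1742 s for 5 km
Average pace = 1742 / 5 = 348.4 s/km
LT pace = 348.4 * 1.07
= 372.79 s/km

372.79 s/km


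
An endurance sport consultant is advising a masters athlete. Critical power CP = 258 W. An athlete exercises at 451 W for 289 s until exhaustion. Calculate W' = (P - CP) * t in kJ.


P - CP = 451 - 258 = 193 W
W' = 193 * 289 = 55777 J
= 55777 / 1000 = 55.777 kJ

55.777 kJ


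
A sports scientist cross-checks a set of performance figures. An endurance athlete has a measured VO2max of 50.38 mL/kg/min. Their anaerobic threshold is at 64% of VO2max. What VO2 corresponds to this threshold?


Anaerobic threshold VO2 = VO2max * 64%
= 50.38 * 0.64
= 32.24 mL/kg/min

32.24 mL/kg/min


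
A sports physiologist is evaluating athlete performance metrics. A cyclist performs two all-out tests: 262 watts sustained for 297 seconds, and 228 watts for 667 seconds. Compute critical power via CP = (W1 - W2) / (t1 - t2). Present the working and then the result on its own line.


W1 = P1 * t1 = 262 * 297 = 77814 J
W2 = P2 * t2 = 228 * 667 = 152076 J
CP = (77814 - 152076) / (297 - 667)
= 200.71 W

200.71 W


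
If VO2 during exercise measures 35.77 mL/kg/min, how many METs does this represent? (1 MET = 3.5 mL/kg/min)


METs = VO2 / 3.5 = 35.77 / 3.5 = 10.22

10.22 METs


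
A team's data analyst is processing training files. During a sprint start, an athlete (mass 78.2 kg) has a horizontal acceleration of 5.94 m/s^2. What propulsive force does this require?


Propulsive force = mass * acceleration
= 78.2 kg * 5.94 m/s^2
= 464.51 N

464.51 N


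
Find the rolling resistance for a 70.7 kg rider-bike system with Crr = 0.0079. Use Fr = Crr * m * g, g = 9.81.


m * g = 70.7 * 9.81 = 693.567 N
Fr = 0.0079 * 693.567 = 5.479 N

5.479 N


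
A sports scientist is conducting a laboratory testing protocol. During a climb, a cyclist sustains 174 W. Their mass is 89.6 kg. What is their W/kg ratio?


Power-to-weight = 174 W / 89.6 kg
= 1.942 W/kg

1.942 W/kg


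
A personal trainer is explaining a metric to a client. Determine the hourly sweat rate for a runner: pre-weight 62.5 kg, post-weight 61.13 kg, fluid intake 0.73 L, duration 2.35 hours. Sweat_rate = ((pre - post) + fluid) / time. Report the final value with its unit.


Mass lost = 62.5 - 61.13 = 1.37 kg
Add fluid consumed: 1.37 + 0.73 = 2.1 L total sweat
Sweat rate = 2.1 / 2.35 = 0.894 L/h

0.894 L/h


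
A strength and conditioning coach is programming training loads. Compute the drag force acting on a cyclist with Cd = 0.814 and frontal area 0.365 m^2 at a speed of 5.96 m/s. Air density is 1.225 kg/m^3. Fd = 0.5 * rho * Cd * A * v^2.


Step 1: v^2 = 35.5216
Step 2: Fd = 0.5 * 1.225 * 0.814 * 0.365 * 35.5216
= 6.464 N

6.464 N


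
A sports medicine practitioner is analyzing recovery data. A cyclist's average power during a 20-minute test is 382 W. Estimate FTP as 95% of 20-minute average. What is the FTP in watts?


FTP = 20-min power * 0.95
= 382 * 0.95
= 362.9 W

362.9 W


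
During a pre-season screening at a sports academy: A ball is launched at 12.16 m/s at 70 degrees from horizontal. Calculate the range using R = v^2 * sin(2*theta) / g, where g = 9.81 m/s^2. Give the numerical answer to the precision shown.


sin(2 * 70) = sin(140) = 0.642788
v^2 = 12.16^2 = 147.8656
R = 147.8656 * 0.642788 / 9.81
= 9.689 m

9.689 m


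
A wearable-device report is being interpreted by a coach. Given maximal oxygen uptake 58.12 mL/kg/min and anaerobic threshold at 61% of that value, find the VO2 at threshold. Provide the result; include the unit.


Percentage as decimal = 0.61
VO2 at AT = 58.12 * 0.61 = 35.45 mL/kg/min

35.45 mL/kg/min


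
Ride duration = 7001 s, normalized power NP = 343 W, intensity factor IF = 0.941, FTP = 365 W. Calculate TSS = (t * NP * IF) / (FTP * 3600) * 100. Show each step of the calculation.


Numerator = 7001 * 343 * 0.941 = 2259663.763
Denominator = 365 * 3600 = 1314000
TSS = 2259663.763 / 1314000 * 100
= 171.97

171.97 TSS


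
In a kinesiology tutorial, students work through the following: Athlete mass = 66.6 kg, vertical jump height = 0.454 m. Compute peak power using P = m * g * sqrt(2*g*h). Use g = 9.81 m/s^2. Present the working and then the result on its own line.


sqrt(2 * 9.81 * 0.454) = sqrt(8.90748) = 2.98454 m/s
P = 66.6 * 9.81 * 2.98454
= 1949.94 W

1949.94 W


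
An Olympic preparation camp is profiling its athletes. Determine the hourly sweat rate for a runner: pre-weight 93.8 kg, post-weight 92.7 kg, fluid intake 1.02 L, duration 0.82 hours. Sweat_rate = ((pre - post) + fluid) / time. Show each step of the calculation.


Mass lost = 93.8 - 92.7 = 1.1 kg
Add fluid consumed: 1.1 + 1.02 = 2.12 L total sweat
Sweat rate = 2.12 / 0.82 = 2.585 L/h

2.585 L/h


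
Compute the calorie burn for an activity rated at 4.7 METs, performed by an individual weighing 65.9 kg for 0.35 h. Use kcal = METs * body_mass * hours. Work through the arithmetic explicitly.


Product of METs and mass = 4.7 * 65.9 = 309.73
Total kcal = 309.73 * 0.35 = 108.41 kcal

108.41 kcal


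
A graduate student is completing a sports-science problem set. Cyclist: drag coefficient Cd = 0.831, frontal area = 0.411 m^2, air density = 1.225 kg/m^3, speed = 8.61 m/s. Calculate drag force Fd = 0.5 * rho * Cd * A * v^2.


v^2 = 8.61^2 = 74.1321
Fd = 0.5 * 1.225 * 0.831 * 0.411 * 74.1321
= 15.508 N

15.508 N


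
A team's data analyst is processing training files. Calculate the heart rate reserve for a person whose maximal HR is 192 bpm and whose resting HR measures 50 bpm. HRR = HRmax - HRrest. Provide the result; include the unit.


HRmax = 192 bpm
HRrest = 50 bpm
HRR = 192 - 50 = 142 bpm

142 bpm


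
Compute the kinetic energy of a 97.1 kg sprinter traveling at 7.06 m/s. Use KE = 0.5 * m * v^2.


Velocity squared = 49.8436
KE = 0.5 * 97.1 * 49.8436 = 2419.91 J

2419.91 J


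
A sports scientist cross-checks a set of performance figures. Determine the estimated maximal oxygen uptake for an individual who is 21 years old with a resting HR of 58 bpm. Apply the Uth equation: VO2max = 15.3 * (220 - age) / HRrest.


HRmax = 220 - 21 = 199
VO2max = 15.3 * (199 / 58)
= 15.3 * 3.431
= 52.49 mL/kg/min

52.49 mL/kg/min


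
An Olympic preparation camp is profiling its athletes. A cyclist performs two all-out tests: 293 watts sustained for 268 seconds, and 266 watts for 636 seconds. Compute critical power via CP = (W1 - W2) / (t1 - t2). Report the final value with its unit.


W1 = P1 * t1 = 293 * 268 = 78524 J
W2 = P2 * t2 = 266 * 636 = 169176 J
CP = (78524 - 169176) / (268 - 636)
= 246.34 W

246.34 W


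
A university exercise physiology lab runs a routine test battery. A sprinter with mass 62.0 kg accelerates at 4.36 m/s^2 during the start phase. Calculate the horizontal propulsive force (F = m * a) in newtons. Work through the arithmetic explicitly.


F = m * a
= 62.0 * 4.36
= 270.32 N

270.32 N


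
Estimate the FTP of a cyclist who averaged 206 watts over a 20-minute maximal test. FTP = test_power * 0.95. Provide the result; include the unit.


FTP = 206 * 0.95 = 195.7 W

195.7 W


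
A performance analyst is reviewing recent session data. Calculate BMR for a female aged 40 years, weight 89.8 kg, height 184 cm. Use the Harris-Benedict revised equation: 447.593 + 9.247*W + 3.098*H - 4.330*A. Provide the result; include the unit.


Substituting values:
W term = 9.247 * 89.8 = 830.3806
H term = 3.098 * 184 = 570.032
A term = 4.330 * 40 = 173.2
BMR = 1674.81 kcal/day

1674.81 kcal/day


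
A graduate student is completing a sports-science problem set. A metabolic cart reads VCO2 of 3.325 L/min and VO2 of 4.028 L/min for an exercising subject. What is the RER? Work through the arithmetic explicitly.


RER = VCO2 / VO2 = 3.325 / 4.028 = 0.8255

0.8255


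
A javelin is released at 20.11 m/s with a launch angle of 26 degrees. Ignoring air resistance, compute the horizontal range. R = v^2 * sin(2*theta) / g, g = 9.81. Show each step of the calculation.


Launch speed squared = 404.4121
sin(2 * 26 deg) = 0.788011
Range = 404.4121 * 0.788011 / 9.81
= 32.485 m

32.485 m


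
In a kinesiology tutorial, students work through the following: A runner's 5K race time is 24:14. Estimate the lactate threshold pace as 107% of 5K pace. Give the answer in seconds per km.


Total race time = 24*60 + 14 = 1454 seconds
5K pace = 1454 / 5 = 290.8 sec/km
LT pace = 290.8 * 1.07 = 311.16 sec/km

311.16 s/km


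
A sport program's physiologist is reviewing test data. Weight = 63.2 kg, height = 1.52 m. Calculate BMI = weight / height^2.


height^2 = 1.52^2 = 2.3104
BMI = 63.2 / 2.3104 = 27.35 kg/m^2

27.35 kg/m^2


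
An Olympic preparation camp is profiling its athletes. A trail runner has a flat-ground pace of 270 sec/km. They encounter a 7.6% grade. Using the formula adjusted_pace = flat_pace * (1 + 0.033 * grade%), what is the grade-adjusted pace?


Grade factor = 1 + 0.033 * 7.6 = 1.2508
Adjusted = 270 * 1.2508 = 337.72 sec/km

337.72 s/km


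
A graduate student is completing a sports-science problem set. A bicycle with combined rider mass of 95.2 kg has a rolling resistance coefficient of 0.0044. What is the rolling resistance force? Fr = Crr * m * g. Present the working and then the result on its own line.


Fr = 0.0044 * 95.2 * 9.81
= 0.41888 * 9.81
= 4.109 N

4.109 N


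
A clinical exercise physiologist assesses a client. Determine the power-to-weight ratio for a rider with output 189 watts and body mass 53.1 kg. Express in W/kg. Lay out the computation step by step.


P/W = 189 / 53.1 = 3.559 W/kg

3.559 W/kg


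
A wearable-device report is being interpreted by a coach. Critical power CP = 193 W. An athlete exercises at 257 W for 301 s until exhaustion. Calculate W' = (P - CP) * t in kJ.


P - CP = 257 - 193 = 64 W
W' = 64 * 301 = 19264 J
= 19264 / 1000 = 19.264 kJ

19.264 kJ


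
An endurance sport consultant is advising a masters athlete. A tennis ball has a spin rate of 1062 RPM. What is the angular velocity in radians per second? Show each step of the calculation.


Convert RPM to rad/s: multiply by 2*pi and divide by 60
omega = 1062 * 2 * pi / 60
= 111.212 rad/s

111.212 rad/s


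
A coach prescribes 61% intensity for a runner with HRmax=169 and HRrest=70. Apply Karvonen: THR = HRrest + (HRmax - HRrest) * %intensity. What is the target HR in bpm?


Heart rate reserve = 169 - 70 = 99
Intensity fraction = 61 / 100 = 0.61
THR = 70 + 99 * 0.61 = 130.39 bpm

130.39 bpm


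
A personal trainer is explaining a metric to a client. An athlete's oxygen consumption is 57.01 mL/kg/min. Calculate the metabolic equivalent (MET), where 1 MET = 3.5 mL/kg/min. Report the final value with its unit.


MET = VO2 / 3.5
= 57.01 / 3.5
= 16.29 METs

16.29 METs


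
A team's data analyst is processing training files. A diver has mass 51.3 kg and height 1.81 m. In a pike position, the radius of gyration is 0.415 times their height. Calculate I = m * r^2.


r = 0.415 * 1.81 = 0.75115 m
I = m * r^2 = 51.3 * 0.564226 = 28.945 kg*m^2

28.945 kg*m^2


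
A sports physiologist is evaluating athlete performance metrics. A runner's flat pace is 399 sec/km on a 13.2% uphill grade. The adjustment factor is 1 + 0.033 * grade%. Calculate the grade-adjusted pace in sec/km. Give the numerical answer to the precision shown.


Factor = 1 + 0.033 * 13.2 = 1.4356
Adjusted pace = 399 * 1.4356
= 572.8 sec/km

572.8 s/km


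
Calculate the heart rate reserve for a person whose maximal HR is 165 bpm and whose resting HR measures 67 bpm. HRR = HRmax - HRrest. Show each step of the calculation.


HRmax = 165 bpm
HRrest = 67 bpm
HRR = 165 - 67 = 98 bpm

98 bpm


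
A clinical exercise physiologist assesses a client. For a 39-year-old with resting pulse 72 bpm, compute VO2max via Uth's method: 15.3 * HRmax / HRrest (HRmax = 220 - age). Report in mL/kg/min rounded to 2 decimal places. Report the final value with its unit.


Step 1: HRmax = 220 - 39 = 181 bpm
Step 2: Ratio = 181 / 72 = 2.5139
Step 3: VO2max = 15.3 * 2.5139 = 38.46 mL/kg/min

38.46 mL/kg/min


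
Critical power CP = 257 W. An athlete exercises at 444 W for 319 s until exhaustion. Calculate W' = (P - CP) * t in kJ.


P - CP = 444 - 257 = 187 W
W' = 187 * 319 = 59653 J
= 59653 / 1000 = 59.653 kJ

59.653 kJ


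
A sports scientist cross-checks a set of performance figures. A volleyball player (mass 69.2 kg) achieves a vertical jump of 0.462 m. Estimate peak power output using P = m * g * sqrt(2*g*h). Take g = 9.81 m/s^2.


2 * g * h = 2 * 9.81 * 0.462 = 9.06444
sqrt(9.06444) = 3.010721 m/s
P = 69.2 * 9.81 * 3.010721 = 2043.83 W

2043.83 W


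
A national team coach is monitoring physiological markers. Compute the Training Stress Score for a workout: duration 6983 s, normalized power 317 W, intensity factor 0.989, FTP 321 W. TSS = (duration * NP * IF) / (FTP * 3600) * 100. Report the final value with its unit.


Product = 6983 * 317 * 0.989 = 2189261.279
Base = 321 * 3600 = 1155600
TSS = 2189261.279 / 1155600 * 100 = 189.45

189.45 TSS


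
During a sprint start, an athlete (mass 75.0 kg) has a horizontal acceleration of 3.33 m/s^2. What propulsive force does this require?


Propulsive force = mass * acceleration
= 75.0 kg * 3.33 m/s^2
= 249.75 N

249.75 N


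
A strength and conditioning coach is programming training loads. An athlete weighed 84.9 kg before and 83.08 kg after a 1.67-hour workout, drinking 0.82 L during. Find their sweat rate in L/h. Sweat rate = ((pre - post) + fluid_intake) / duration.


Body mass change = 1.82 kg
Total sweat loss = 1.82 + 0.82 = 2.64 L
Rate = 2.64 / 1.67 = 1.581 L/h

1.581 L/h


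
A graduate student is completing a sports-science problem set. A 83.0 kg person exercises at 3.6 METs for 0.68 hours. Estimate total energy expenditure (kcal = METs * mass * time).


Energy = METs * mass(kg) * time(h)
= 3.6 * 83.0 * 0.68
= 203.18 kcal

203.18 kcal


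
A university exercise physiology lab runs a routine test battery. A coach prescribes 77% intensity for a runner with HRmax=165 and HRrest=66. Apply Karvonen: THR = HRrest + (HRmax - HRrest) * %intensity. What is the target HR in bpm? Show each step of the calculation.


Heart rate reserve = 165 - 66 = 99
Intensity fraction = 77 / 100 = 0.77
THR = 66 + 99 * 0.77 = 142.23 bpm

142.23 bpm


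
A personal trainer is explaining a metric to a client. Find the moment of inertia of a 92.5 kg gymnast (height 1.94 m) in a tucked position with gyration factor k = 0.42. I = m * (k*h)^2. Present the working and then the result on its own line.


Radius of gyration = 0.42 * 1.94 = 0.8148 m
I = 92.5 * 0.8148^2
= 92.5 * 0.663899
= 61.411 kg*m^2

61.411 kg*m^2


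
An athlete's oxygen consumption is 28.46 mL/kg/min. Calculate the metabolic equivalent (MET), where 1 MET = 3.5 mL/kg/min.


MET = VO2 / 3.5
= 28.46 / 3.5
= 8.13 METs

8.13 METs


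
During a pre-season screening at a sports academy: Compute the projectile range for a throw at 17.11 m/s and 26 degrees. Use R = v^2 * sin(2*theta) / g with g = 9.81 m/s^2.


Two times the angle = 52 degrees
sin(52) = 0.788011
R = 292.7521 * 0.788011 / 9.81 = 23.516 m

23.516 m


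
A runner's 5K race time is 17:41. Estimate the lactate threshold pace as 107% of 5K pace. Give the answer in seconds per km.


Total race time = 17*60 + 41 = 1061 seconds
5K pace = 1061 / 5 = 212.2 sec/km
LT pace = 212.2 * 1.07 = 227.05 sec/km

227.05 s/km


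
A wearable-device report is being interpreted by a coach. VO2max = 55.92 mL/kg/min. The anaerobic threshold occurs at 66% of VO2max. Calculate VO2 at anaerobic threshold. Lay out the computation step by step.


AT fraction = 66 / 100 = 0.66
AT VO2 = 55.92 * 0.66
= 36.91 mL/kg/min

36.91 mL/kg/min


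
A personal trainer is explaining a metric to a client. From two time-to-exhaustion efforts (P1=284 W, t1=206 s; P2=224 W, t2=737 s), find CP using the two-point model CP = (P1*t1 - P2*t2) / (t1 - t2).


Work in trial 1 = 58504 J
Work in trial 2 = 165088 J
Delta work = -106584 J
Delta time = -531 s
CP = -106584 / -531 = 200.72 W

200.72 W


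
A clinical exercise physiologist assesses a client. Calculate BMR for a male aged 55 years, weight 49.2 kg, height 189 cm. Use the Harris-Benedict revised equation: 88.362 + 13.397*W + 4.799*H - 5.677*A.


Substituting values:
W term = 13.397 * 49.2 = 659.1324
H term = 4.799 * 189 = 907.011
A term = 5.677 * 55 = 312.235
BMR = 1342.27 kcal/day

1342.27 kcal/day


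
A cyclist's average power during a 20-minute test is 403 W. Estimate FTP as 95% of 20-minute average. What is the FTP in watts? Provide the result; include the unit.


FTP = 20-min power * 0.95
= 403 * 0.95
= 382.85 W

382.85 W


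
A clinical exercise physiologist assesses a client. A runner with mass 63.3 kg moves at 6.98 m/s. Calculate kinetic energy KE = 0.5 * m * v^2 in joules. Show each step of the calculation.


v^2 = 6.98^2 = 48.7204
KE = 0.5 * 63.3 * 48.7204
= 1542.0 J

1542.0 J


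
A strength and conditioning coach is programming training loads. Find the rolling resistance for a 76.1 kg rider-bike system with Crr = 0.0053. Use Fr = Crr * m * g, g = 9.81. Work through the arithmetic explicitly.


m * g = 76.1 * 9.81 = 746.541 N
Fr = 0.0053 * 746.541 = 3.957 N

3.957 N


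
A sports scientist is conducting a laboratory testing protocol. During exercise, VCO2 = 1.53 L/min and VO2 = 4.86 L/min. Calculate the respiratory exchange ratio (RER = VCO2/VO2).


RER = VCO2 / VO2
= 1.53 / 4.86
= 0.3148

0.3148


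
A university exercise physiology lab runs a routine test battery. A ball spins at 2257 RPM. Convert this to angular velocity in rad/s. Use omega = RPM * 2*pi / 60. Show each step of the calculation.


omega = 2257 * 2 * pi / 60
= 2257 * 6.28318531 / 60
= 14181.149 / 60
= 236.352 rad/s

236.352 rad/s


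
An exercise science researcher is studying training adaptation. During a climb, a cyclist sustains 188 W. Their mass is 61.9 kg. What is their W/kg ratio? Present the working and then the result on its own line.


Power-to-weight = 188 W / 61.9 kg
= 3.037 W/kg

3.037 W/kg


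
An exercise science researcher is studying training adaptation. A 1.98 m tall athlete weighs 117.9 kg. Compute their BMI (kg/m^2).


height^2 = 3.9204 m^2
BMI = 117.9 / 3.9204 = 30.07 kg/m^2

30.07 kg/m^2


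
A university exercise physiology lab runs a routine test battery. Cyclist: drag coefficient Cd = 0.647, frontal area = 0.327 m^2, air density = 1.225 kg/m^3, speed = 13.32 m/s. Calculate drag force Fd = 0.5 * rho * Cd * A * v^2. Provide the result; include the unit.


v^2 = 13.32^2 = 177.4224
Fd = 0.5 * 1.225 * 0.647 * 0.327 * 177.4224
= 22.991 N

22.991 N


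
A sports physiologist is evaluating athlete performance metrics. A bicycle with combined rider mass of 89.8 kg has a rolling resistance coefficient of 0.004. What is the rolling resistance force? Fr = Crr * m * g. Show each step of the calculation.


Fr = 0.004 * 89.8 * 9.81
= 0.3592 * 9.81
= 3.524 N

3.524 N


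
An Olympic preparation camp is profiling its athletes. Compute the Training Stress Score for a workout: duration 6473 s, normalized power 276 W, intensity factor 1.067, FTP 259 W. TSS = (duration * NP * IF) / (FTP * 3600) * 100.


Product = 6473 * 276 * 1.067 = 1906246.716
Base = 259 * 3600 = 932400
TSS = 1906246.716 / 932400 * 100 = 204.45

204.45 TSS


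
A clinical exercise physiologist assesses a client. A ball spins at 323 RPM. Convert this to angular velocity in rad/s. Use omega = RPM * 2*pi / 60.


omega = 323 * 2 * pi / 60
= 323 * 6.28318531 / 60
= 2029.469 / 60
= 33.824 rad/s

33.824 rad/s


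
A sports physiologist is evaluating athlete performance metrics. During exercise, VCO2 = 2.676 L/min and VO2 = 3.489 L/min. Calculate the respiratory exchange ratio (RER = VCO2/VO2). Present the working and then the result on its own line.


RER = VCO2 / VO2
= 2.676 / 3.489
= 0.767

0.767


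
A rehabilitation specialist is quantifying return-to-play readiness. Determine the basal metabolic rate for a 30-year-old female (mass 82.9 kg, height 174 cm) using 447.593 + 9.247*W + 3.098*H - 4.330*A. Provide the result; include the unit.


BMR = 447.593 + 9.247*82.9 + 3.098*174 - 4.330*30
= 1623.32 kcal/day

1623.32 kcal/day


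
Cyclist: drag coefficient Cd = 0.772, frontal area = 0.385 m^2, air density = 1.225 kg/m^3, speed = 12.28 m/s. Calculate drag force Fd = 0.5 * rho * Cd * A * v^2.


v^2 = 12.28^2 = 150.7984
Fd = 0.5 * 1.225 * 0.772 * 0.385 * 150.7984
= 27.452 N

27.452 N


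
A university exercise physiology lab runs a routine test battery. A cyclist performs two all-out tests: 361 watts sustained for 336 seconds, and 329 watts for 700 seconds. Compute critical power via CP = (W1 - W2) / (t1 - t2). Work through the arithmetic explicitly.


W1 = P1 * t1 = 361 * 336 = 121296 J
W2 = P2 * t2 = 329 * 700 = 230300 J
CP = (121296 - 230300) / (336 - 700)
= 299.46 W

299.46 W
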